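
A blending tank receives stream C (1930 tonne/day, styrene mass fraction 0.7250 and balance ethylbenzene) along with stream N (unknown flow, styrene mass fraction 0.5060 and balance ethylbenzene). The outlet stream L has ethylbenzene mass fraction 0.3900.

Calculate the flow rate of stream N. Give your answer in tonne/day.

2134 tonne/day

Let N be the unknown flow. Total out = 1930 + N.
ethylbenzene balance: 530.75 + 0.494·N = 0.390·(1930 + N)
(0.494 − 0.390)·N = 0.390×1930 − 530.75 = 221.95
N = 221.95 / 0.104 = 2134.1 tonne/day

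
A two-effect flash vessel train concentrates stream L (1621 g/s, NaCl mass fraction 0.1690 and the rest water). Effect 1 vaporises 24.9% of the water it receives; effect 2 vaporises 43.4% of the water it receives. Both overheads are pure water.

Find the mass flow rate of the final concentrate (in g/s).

water in feed = 1621×0.831 = 1347.1 g/s.
After stage 1: water left = (1−0.249)×1347.1 = 1011.6; stream total = 1285.6 g/s.
After stage 2: water left = (1−0.434)×1011.6 = 572.59; final concentrate = 846.53 g/s.

846.5 g/s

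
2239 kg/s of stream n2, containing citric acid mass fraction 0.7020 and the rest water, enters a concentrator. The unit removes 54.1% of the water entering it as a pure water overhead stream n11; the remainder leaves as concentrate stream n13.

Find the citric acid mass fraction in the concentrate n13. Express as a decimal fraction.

0.8369

citric acid is not removed: 2239×0.702 = 1571.8 kg/s of citric acid enters n13.
water entering = 2239×0.298 = 667.22 kg/s; overhead removed = 0.541×667.22 = 360.97 kg/s.
Concentrate = 2239 − 360.97 = 1878 kg/s.
Mass fraction = 1571.8/1878 = 0.8369.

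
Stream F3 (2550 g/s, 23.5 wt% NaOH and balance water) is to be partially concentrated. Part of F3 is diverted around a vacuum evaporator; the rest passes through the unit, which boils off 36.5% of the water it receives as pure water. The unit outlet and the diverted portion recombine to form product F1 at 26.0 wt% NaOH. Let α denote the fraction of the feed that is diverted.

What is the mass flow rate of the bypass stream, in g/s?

1672 g/s

All 2550×0.235 = 599.25 g/s of NaOH reaches F1, so F1 = 599.25/0.260 = 2304.8 g/s and vapour = 245.19 g/s.
The evaporator receives (1−α)·2550 of feed at 0.765 water and removes 0.365 of that water:
0.365×0.765×(1−α)×2550 = 245.19
(1−α) = 245.19/712.02 = 0.3444;  α = 0.6556.
Bypass flow = 0.6556×2550 = 1671.9 g/s.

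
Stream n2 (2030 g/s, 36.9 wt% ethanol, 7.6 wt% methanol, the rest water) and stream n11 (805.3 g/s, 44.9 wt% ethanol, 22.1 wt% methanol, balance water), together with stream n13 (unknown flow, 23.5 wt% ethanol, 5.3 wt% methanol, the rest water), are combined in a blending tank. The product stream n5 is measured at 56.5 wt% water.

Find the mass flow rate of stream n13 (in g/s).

Let n13 be the unknown flow. Total out = 2835.3 + n13.
water balance: 1392.4 + 0.712·n13 = 0.565·(2835.3 + n13)
(0.712 − 0.565)·n13 = 0.565×2835.3 − 1392.4 = 209.55
n13 = 209.55 / 0.147 = 1425.5 g/s

1425 g/s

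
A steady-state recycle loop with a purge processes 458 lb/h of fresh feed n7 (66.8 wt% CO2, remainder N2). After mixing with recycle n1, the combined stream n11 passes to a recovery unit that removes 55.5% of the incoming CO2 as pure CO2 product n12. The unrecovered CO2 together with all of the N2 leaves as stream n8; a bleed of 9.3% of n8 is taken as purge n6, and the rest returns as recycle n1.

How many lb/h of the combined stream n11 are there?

N2 enters only via n7 and leaves only via the purge: 458×0.332 = 0.093×(N2 in n8), and the recovery unit passes all N2, so N2 in n11 = N2 in n8 = 1635 lb/h.
CO2 in n11: m_A = 458×0.668 + (1−0.093)·(1−0.555)·m_A, so m_A = 305.94/0.5964 = 513 lb/h.
n11 = 513 + 1635 = 2148 lb/h.

2148 lb/h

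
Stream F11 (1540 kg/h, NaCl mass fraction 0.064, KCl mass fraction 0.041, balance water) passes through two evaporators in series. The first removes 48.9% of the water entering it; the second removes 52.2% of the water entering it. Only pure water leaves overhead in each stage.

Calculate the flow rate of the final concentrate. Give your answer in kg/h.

water in feed = 1540×0.895 = 1378.3 kg/h.
After stage 1: water left = (1−0.489)×1378.3 = 704.31; stream total = 866.01 kg/h.
After stage 2: water left = (1−0.522)×704.31 = 336.66; final concentrate = 498.36 kg/h.

498.4 kg/h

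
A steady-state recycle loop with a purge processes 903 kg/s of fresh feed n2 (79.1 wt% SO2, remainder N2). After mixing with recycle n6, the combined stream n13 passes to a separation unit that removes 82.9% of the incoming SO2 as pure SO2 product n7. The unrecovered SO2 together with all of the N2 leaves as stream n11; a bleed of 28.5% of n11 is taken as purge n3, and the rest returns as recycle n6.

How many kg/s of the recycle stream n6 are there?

573 kg/s

N2 enters only via n2 and leaves only via the purge: 903×0.209 = 0.285×(N2 in n11), and the separation unit passes all N2, so N2 in n13 = N2 in n11 = 662.2 kg/s.
SO2 in n13: m_A = 903×0.791 + (1−0.285)·(1−0.829)·m_A, so m_A = 714.27/0.8777 = 813.77 kg/s.
n11 = (1−0.829)×813.77 + 662.2 = 801.35 kg/s.
Recycle n6 = (1−0.285)×801.35 = 572.97 kg/s.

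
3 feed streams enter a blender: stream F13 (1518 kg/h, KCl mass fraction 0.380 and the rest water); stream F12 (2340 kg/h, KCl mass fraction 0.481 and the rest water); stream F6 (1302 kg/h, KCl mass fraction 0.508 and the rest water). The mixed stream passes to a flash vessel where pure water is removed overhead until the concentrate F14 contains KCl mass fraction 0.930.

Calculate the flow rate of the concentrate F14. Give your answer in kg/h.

2542 kg/h

KCl entering = 1518×0.380 + 2340×0.481 + 1302×0.508 = 2363.8 kg/h.
All KCl reports to F14, so F14 = 2363.8/0.930 = 2541.7 kg/h.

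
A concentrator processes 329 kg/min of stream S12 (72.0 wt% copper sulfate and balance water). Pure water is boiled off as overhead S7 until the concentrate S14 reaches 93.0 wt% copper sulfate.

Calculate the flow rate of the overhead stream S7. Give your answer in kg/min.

74.29 kg/min

copper sulfate is conserved: 329×0.720 = 236.88 kg/min all reports to the concentrate.
Concentrate = 236.88/(target fraction) = 254.71 kg/min.
Overhead = 329 − 254.71 = 74.29 kg/min.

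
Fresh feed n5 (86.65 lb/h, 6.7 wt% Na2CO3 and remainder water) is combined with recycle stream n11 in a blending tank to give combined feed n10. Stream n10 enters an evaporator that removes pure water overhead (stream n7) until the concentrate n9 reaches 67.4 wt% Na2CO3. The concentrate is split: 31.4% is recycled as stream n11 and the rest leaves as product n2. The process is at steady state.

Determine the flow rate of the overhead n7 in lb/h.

Overall Na2CO3 balance (none leaves overhead): Na2CO3 in fresh feed = Na2CO3 in product, i.e. 86.65×0.067 = (1−0.314)·n9·0.674.
n9 = 5.8056/(0.674×0.686) = 12.556 lb/h.
Recycle n11 = 0.314×12.556 = 3.9427 lb/h.
Combined feed n10 = 86.65 + 3.9427 = 90.593 lb/h.
Overhead n7 = n10 − n9 = 90.593 − 12.556 = 78.036 lb/h.

78.04 lb/h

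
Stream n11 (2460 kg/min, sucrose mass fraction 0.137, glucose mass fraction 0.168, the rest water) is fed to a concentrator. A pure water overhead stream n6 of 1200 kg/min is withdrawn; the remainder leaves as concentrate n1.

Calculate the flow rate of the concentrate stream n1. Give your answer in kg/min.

1260 kg/min

Concentrate = 2460 − 1200 = 1260 kg/min.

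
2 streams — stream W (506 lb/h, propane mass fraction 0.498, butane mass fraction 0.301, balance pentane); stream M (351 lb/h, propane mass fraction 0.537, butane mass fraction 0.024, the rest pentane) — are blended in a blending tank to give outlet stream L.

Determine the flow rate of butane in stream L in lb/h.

butane out = butane in = 506×0.301 + 351×0.024 = 160.73 lb/h.

160.7 lb/h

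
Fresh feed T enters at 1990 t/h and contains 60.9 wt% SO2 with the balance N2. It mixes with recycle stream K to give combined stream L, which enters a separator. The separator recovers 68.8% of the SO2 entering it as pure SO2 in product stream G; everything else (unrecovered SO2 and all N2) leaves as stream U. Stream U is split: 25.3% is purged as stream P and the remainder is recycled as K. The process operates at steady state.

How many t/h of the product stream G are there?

SO2 in L: m_A = 1990×0.609 + (1−0.253)·(1−0.688)·m_A, so m_A = 1211.9/0.7669 = 1580.2 t/h.
Product G = 0.688×1580.2 = 1087.2 t/h.

1087 t/h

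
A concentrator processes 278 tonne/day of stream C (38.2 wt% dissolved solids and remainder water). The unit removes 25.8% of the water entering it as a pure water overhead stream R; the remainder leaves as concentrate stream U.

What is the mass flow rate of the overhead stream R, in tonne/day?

44.33 tonne/day

water entering = 278×0.618 = 171.8 tonne/day; overhead removed = 0.258×171.8 = 44.325 tonne/day.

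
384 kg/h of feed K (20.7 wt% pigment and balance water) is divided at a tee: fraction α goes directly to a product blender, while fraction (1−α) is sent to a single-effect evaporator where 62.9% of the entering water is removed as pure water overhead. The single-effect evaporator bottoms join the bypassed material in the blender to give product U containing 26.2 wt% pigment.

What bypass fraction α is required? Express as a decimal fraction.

0.579

All 384×0.207 = 79.488 kg/h of pigment reaches U, so U = 79.488/0.262 = 303.39 kg/h and vapour = 80.611 kg/h.
The evaporator receives (1−α)·384 of feed at 0.793 water and removes 0.629 of that water:
0.629×0.793×(1−α)×384 = 80.611
(1−α) = 80.611/191.54 = 0.4209;  α = 0.5791.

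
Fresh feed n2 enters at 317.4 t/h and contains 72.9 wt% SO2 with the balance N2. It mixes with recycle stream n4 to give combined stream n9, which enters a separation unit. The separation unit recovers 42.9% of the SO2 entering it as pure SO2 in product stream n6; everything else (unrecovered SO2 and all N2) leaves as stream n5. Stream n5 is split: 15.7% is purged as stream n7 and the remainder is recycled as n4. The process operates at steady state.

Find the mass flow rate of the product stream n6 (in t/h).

SO2 in n9: m_A = 317.4×0.729 + (1−0.157)·(1−0.429)·m_A, so m_A = 231.38/0.5186 = 446.13 t/h.
Product n6 = 0.429×446.13 = 191.39 t/h.

191.4 t/h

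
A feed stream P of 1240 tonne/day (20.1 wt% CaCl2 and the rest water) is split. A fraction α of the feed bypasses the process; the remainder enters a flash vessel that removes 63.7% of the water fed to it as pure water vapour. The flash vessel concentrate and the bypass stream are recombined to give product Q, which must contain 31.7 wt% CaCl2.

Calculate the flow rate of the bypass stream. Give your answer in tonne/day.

348.5 tonne/day

All 1240×0.201 = 249.24 tonne/day of CaCl2 reaches Q, so Q = 249.24/0.317 = 786.25 tonne/day and vapour = 453.75 tonne/day.
The evaporator receives (1−α)·1240 of feed at 0.799 water and removes 0.637 of that water:
0.637×0.799×(1−α)×1240 = 453.75
(1−α) = 453.75/631.11 = 0.7190;  α = 0.2810.
Bypass flow = 0.2810×1240 = 348.47 tonne/day.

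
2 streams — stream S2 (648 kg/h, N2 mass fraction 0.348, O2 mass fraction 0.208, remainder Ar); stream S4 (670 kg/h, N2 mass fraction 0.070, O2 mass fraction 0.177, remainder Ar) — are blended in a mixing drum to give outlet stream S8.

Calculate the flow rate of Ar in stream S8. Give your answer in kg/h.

792.2 kg/h

Ar out = Ar in = 648×0.444 + 670×0.753 = 792.22 kg/h.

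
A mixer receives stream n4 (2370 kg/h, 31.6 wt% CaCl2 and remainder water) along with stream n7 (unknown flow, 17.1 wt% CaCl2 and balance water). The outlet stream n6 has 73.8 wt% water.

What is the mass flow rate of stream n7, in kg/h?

1406 kg/h

Let n7 be the unknown flow. Total out = 2370 + n7.
water balance: 1621.1 + 0.829·n7 = 0.738·(2370 + n7)
(0.829 − 0.738)·n7 = 0.738×2370 − 1621.1 = 127.98
n7 = 127.98 / 0.091 = 1406.4 kg/h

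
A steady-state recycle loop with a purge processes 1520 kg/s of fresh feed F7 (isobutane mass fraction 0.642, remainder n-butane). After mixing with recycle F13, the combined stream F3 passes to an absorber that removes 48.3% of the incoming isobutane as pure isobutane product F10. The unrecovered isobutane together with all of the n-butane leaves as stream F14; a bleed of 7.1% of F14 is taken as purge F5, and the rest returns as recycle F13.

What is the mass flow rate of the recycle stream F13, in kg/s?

8022 kg/s

n-butane enters only via F7 and leaves only via the purge: 1520×0.358 = 0.071×(n-butane in F14), and the absorber passes all n-butane, so n-butane in F3 = n-butane in F14 = 7664.2 kg/s.
isobutane in F3: m_A = 1520×0.642 + (1−0.071)·(1−0.483)·m_A, so m_A = 975.84/0.5197 = 1877.7 kg/s.
F14 = (1−0.483)×1877.7 + 7664.2 = 8635 kg/s.
Recycle F13 = (1−0.071)×8635 = 8021.9 kg/s.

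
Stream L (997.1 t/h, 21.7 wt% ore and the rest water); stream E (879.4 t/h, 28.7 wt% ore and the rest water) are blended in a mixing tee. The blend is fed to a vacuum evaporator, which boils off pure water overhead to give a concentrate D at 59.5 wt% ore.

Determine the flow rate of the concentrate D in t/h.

787.8 t/h

ore entering = 997.1×0.217 + 879.4×0.287 = 468.76 t/h.
All ore reports to D, so D = 468.76/0.595 = 787.83 t/h.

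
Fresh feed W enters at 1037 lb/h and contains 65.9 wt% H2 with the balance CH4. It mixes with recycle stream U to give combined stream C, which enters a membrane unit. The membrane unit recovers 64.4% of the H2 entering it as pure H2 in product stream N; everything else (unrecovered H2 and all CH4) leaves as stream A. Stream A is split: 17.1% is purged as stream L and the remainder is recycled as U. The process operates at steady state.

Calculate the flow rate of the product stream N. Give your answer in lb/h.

624.4 lb/h

H2 in C: m_A = 1037×0.659 + (1−0.171)·(1−0.644)·m_A, so m_A = 683.38/0.7049 = 969.51 lb/h.
Product N = 0.644×969.51 = 624.36 lb/h.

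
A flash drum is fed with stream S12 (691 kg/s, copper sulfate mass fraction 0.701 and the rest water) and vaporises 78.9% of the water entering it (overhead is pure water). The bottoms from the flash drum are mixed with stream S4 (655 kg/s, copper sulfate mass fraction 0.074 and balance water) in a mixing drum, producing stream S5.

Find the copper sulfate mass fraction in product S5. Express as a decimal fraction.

Vapour removed = 0.789×0.299×691 = 163.01 kg/s; concentrate = 527.99 kg/s.
copper sulfate reaching the mixer = 484.39 (from concentrate) + 655×0.074 = 532.86 kg/s.
Product flow = 527.99 + 655 = 1183 kg/s; copper sulfate fraction = 0.450.

0.450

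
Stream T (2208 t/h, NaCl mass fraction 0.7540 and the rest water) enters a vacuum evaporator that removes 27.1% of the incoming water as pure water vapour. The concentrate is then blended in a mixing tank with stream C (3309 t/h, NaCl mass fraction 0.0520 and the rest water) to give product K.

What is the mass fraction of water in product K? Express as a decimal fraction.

0.6579

Vapour removed = 0.271×0.246×2208 = 147.2 t/h; concentrate = 2060.8 t/h.
water reaching the mixer = 395.97 (from concentrate) + 3309×0.948 = 3532.9 t/h.
Product flow = 2060.8 + 3309 = 5369.8 t/h; water fraction = 0.6579.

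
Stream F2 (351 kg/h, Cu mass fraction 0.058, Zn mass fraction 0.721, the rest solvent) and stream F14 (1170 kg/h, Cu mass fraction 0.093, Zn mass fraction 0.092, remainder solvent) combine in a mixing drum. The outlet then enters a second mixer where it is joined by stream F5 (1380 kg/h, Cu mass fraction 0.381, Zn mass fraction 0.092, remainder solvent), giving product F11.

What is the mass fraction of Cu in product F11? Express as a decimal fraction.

0.226

Overall, product flow = 2901 kg/h.
Cu in = 351×0.058 + 1170×0.093 + 1380×0.381 = 654.95 kg/h.
Cu fraction in F11 = 0.226.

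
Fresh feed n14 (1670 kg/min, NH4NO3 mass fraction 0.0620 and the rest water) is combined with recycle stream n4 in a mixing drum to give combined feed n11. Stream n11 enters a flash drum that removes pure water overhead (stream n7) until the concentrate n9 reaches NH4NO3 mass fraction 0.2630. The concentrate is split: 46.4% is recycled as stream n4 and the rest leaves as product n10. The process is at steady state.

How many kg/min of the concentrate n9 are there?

734.5 kg/min

Overall NH4NO3 balance (none leaves overhead): NH4NO3 in fresh feed = NH4NO3 in product, i.e. 1670×0.062 = (1−0.464)·n9·0.263.
n9 = 103.54/(0.263×0.536) = 734.49 kg/min.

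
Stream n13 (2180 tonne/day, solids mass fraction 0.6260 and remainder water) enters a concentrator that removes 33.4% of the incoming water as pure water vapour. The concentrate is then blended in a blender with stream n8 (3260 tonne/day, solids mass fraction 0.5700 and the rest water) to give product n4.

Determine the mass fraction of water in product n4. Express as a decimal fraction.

Vapour removed = 0.334×0.374×2180 = 272.32 tonne/day; concentrate = 1907.7 tonne/day.
water reaching the mixer = 543 (from concentrate) + 3260×0.430 = 1944.8 tonne/day.
Product flow = 1907.7 + 3260 = 5167.7 tonne/day; water fraction = 0.3763.

0.3763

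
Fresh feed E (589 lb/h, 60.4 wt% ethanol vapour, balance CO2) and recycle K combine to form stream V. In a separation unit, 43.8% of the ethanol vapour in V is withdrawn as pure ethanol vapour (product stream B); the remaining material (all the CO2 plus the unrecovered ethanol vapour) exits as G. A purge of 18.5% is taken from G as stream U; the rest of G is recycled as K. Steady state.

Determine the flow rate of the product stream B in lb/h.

ethanol vapour in V: m_A = 589×0.604 + (1−0.185)·(1−0.438)·m_A, so m_A = 355.76/0.5420 = 656.41 lb/h.
Product B = 0.438×656.41 = 287.51 lb/h.

287.5 lb/h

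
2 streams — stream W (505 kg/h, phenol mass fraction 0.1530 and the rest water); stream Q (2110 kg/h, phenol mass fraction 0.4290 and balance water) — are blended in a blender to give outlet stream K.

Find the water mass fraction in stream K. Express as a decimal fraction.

0.6243

Total flow out = 505 + 2110 = 2615 kg/h.
water in = 505×0.847 + 2110×0.571 = 1632.5 kg/h.
water mass fraction in K = 1632.5/2615 = 0.6243.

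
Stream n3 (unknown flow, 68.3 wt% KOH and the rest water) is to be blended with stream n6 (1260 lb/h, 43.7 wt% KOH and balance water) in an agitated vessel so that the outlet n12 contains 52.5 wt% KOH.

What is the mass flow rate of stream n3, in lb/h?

Let n3 be the unknown flow. Total out = 1260 + n3.
KOH balance: 550.62 + 0.683·n3 = 0.525·(1260 + n3)
(0.683 − 0.525)·n3 = 0.525×1260 − 550.62 = 110.88
n3 = 110.88 / 0.158 = 701.77 lb/h

701.8 lb/h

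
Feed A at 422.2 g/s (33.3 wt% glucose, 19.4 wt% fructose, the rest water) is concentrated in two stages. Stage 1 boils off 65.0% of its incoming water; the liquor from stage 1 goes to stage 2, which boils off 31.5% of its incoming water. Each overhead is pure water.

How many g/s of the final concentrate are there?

water in feed = 422.2×0.473 = 199.7 g/s.
After stage 1: water left = (1−0.650)×199.7 = 69.895; stream total = 292.39 g/s.
After stage 2: water left = (1−0.315)×69.895 = 47.878; final concentrate = 270.38 g/s.

270.4 g/s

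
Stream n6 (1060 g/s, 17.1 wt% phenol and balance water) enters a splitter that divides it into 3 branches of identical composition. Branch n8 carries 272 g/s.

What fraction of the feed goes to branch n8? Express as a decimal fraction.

0.257

Fraction to n8 = 272/1060 = 0.2566.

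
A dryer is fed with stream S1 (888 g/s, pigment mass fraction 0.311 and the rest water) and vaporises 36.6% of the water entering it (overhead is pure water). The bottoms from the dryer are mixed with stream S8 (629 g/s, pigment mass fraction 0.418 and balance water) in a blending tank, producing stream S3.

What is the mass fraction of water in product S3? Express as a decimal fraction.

0.583

Vapour removed = 0.366×0.689×888 = 223.93 g/s; concentrate = 664.07 g/s.
water reaching the mixer = 387.9 (from concentrate) + 629×0.582 = 753.98 g/s.
Product flow = 664.07 + 629 = 1293.1 g/s; water fraction = 0.583.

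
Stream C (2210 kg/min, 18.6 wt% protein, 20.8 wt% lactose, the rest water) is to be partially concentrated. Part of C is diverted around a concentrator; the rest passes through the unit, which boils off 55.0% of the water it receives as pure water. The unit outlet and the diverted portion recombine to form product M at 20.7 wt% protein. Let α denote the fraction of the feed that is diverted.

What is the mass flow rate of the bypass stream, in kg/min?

1537 kg/min

All 2210×0.186 = 411.06 kg/min of protein reaches M, so M = 411.06/0.207 = 1985.8 kg/min and vapour = 224.2 kg/min.
The evaporator receives (1−α)·2210 of feed at 0.606 water and removes 0.550 of that water:
0.550×0.606×(1−α)×2210 = 224.2
(1−α) = 224.2/736.59 = 0.3044;  α = 0.6956.
Bypass flow = 0.6956×2210 = 1537.3 kg/min.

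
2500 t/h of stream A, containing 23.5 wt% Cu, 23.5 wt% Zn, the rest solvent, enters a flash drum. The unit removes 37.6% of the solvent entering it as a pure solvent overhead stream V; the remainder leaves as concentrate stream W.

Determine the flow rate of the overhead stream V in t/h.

498.2 t/h

solvent entering = 2500×0.530 = 1325 t/h; overhead removed = 0.376×1325 = 498.2 t/h.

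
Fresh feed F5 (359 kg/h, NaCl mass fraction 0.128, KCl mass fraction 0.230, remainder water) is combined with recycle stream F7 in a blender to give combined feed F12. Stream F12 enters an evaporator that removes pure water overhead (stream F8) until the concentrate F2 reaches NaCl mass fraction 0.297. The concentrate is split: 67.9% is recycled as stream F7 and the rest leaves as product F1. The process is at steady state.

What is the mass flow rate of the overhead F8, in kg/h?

204.3 kg/h

Overall NaCl balance (none leaves overhead): NaCl in fresh feed = NaCl in product, i.e. 359×0.128 = (1−0.679)·F2·0.297.
F2 = 45.952/(0.297×0.321) = 482 kg/h.
Recycle F7 = 0.679×482 = 327.27 kg/h.
Combined feed F12 = 359 + 327.27 = 686.27 kg/h.
Overhead F8 = F12 − F2 = 686.27 − 482 = 204.28 kg/h.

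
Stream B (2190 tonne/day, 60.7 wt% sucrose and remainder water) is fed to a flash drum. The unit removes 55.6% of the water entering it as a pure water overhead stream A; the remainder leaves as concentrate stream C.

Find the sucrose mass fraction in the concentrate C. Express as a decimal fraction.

0.777

sucrose is not removed: 2190×0.607 = 1329.3 tonne/day of sucrose enters C.
water entering = 2190×0.393 = 860.67 tonne/day; overhead removed = 0.556×860.67 = 478.53 tonne/day.
Concentrate = 2190 − 478.53 = 1711.5 tonne/day.
Mass fraction = 1329.3/1711.5 = 0.777.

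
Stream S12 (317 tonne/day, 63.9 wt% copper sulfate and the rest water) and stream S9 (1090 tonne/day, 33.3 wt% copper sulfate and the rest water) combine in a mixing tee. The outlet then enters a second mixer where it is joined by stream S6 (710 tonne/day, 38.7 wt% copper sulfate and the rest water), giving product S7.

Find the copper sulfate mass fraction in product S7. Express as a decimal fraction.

Overall, product flow = 2117 tonne/day.
copper sulfate in = 317×0.639 + 1090×0.333 + 710×0.387 = 840.3 tonne/day.
copper sulfate fraction in S7 = 0.397.

0.397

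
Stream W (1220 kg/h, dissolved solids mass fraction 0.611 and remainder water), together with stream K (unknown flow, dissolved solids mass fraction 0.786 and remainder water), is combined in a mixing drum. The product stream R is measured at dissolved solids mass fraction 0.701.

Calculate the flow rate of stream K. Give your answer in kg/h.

Let K be the unknown flow. Total out = 1220 + K.
dissolved solids balance: 745.42 + 0.786·K = 0.701·(1220 + K)
(0.786 − 0.701)·K = 0.701×1220 − 745.42 = 109.8
K = 109.8 / 0.085 = 1291.8 kg/h

1292 kg/h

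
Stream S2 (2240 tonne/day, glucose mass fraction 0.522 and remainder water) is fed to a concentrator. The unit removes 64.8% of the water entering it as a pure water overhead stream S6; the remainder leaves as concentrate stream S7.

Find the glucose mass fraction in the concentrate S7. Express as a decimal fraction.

0.756

glucose is not removed: 2240×0.522 = 1169.3 tonne/day of glucose enters S7.
water entering = 2240×0.478 = 1070.7 tonne/day; overhead removed = 0.648×1070.7 = 693.83 tonne/day.
Concentrate = 2240 − 693.83 = 1546.2 tonne/day.
Mass fraction = 1169.3/1546.2 = 0.756.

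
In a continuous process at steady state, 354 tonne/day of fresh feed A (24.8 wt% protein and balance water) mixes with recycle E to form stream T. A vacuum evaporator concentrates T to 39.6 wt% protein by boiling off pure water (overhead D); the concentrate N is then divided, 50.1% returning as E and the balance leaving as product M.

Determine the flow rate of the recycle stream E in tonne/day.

Overall protein balance (none leaves overhead): protein in fresh feed = protein in product, i.e. 354×0.248 = (1−0.501)·N·0.396.
N = 87.792/(0.396×0.499) = 444.28 tonne/day.
Recycle E = 0.501×444.28 = 222.59 tonne/day.

222.6 tonne/day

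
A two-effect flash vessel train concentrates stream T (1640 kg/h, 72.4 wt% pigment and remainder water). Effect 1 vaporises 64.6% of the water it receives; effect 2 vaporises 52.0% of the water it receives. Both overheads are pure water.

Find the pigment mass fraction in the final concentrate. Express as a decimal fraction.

water in feed = 1640×0.276 = 452.64 kg/h.
After stage 1: water left = (1−0.646)×452.64 = 160.23; stream total = 1347.6 kg/h.
After stage 2: water left = (1−0.520)×160.23 = 76.913; final concentrate = 1264.3 kg/h.
pigment fraction = 1187.4/1264.3 = 0.939.

0.939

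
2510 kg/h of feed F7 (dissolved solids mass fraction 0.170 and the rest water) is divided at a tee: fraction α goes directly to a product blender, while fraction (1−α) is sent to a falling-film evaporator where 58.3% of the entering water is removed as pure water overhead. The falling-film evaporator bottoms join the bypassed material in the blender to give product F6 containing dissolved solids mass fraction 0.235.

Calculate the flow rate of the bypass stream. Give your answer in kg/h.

All 2510×0.170 = 426.7 kg/h of dissolved solids reaches F6, so F6 = 426.7/0.235 = 1815.7 kg/h and vapour = 694.26 kg/h.
The evaporator receives (1−α)·2510 of feed at 0.830 water and removes 0.583 of that water:
0.583×0.830×(1−α)×2510 = 694.26
(1−α) = 694.26/1214.6 = 0.5716;  α = 0.4284.
Bypass flow = 0.4284×2510 = 1075.3 kg/h.

1075 kg/h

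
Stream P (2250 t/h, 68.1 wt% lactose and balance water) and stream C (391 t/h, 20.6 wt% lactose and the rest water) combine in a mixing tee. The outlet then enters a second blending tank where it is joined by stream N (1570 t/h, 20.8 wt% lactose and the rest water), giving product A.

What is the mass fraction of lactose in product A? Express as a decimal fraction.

Overall, product flow = 4211 t/h.
lactose in = 2250×0.681 + 391×0.206 + 1570×0.208 = 1939.4 t/h.
lactose fraction in A = 0.4605.

0.4605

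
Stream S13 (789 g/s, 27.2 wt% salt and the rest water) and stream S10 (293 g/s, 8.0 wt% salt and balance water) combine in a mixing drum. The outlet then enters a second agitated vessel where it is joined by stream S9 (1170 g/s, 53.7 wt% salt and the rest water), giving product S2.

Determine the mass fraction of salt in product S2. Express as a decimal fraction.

0.3847

Overall, product flow = 2252 g/s.
salt in = 789×0.272 + 293×0.080 + 1170×0.537 = 866.34 g/s.
salt fraction in S2 = 0.3847.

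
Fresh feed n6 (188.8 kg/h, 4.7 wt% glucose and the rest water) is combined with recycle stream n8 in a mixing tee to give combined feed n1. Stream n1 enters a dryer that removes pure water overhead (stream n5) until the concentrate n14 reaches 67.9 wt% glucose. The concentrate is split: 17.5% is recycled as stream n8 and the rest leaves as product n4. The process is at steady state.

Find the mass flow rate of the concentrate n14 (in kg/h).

Overall glucose balance (none leaves overhead): glucose in fresh feed = glucose in product, i.e. 188.8×0.047 = (1−0.175)·n14·0.679.
n14 = 8.8736/(0.679×0.825) = 15.841 kg/h.

15.84 kg/h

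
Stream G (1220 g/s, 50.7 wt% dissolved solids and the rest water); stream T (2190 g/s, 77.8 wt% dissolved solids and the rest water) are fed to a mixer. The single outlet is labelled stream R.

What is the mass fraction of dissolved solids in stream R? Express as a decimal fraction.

0.681

Total flow out = 1220 + 2190 = 3410 g/s.
dissolved solids in = 1220×0.507 + 2190×0.778 = 2322.4 g/s.
dissolved solids mass fraction in R = 2322.4/3410 = 0.681.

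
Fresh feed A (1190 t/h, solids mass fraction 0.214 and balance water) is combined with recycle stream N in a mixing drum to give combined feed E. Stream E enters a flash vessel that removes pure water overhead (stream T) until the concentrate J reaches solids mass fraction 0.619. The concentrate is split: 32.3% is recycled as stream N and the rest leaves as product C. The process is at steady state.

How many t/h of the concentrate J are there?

Overall solids balance (none leaves overhead): solids in fresh feed = solids in product, i.e. 1190×0.214 = (1−0.323)·J·0.619.
J = 254.66/(0.619×0.677) = 607.69 t/h.

607.7 t/h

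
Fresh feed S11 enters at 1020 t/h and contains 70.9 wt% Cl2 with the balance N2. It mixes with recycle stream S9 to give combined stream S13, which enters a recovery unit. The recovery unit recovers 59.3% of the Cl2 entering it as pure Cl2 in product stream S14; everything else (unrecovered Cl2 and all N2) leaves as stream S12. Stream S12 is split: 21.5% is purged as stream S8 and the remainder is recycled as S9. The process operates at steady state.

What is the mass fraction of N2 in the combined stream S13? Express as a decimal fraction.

0.565

N2 enters only via S11 and leaves only via the purge: 1020×0.291 = 0.215×(N2 in S12), and the recovery unit passes all N2, so N2 in S13 = N2 in S12 = 1380.6 t/h.
Cl2 in S13: m_A = 1020×0.709 + (1−0.215)·(1−0.593)·m_A, so m_A = 723.18/0.6805 = 1062.7 t/h.
S13 = 1062.7 + 1380.6 = 2443.3 t/h.
N2 fraction in S13 = 1380.6/2443.3 = 0.565.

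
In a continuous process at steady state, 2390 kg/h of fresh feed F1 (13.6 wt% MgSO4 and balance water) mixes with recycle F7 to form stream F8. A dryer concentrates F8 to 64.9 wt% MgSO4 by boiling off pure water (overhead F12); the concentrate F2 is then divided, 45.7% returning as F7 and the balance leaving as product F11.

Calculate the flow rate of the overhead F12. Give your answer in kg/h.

Overall MgSO4 balance (none leaves overhead): MgSO4 in fresh feed = MgSO4 in product, i.e. 2390×0.136 = (1−0.457)·F2·0.649.
F2 = 325.04/(0.649×0.543) = 922.34 kg/h.
Recycle F7 = 0.457×922.34 = 421.51 kg/h.
Combined feed F8 = 2390 + 421.51 = 2811.5 kg/h.
Overhead F12 = F8 − F2 = 2811.5 − 922.34 = 1889.2 kg/h.

1889 kg/h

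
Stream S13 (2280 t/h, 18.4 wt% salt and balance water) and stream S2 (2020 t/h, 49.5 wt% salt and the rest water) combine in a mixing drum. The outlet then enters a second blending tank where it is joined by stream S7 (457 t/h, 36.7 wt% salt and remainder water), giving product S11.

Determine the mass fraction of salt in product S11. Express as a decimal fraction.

Overall, product flow = 4757 t/h.
salt in = 2280×0.184 + 2020×0.495 + 457×0.367 = 1587.1 t/h.
salt fraction in S11 = 0.334.

0.334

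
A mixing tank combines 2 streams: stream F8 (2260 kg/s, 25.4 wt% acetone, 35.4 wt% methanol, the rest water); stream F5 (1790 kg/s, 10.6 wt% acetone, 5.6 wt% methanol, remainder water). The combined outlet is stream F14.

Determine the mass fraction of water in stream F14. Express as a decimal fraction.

Total flow out = 2260 + 1790 = 4050 kg/s.
water in = 2260×0.392 + 1790×0.838 = 2385.9 kg/s.
water mass fraction in F14 = 2385.9/4050 = 0.589.

0.589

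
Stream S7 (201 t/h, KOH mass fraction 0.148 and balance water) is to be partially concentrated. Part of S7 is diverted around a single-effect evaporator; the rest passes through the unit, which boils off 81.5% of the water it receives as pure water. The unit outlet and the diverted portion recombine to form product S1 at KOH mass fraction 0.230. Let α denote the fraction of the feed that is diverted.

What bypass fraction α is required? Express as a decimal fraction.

0.487

All 201×0.148 = 29.748 t/h of KOH reaches S1, so S1 = 29.748/0.230 = 129.34 t/h and vapour = 71.661 t/h.
The evaporator receives (1−α)·201 of feed at 0.852 water and removes 0.815 of that water:
0.815×0.852×(1−α)×201 = 71.661
(1−α) = 71.661/139.57 = 0.5134;  α = 0.4866.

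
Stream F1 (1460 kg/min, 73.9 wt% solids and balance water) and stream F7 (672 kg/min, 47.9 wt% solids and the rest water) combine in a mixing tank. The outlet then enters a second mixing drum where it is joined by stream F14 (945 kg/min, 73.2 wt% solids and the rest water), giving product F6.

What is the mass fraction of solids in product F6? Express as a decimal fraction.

Overall, product flow = 3077 kg/min.
solids in = 1460×0.739 + 672×0.479 + 945×0.732 = 2092.6 kg/min.
solids fraction in F6 = 0.680.

0.680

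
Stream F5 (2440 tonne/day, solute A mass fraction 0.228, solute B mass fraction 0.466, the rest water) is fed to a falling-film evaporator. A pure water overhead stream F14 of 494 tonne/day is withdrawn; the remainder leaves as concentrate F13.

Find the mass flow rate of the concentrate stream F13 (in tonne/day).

1946 tonne/day

Concentrate = 2440 − 494 = 1946 tonne/day.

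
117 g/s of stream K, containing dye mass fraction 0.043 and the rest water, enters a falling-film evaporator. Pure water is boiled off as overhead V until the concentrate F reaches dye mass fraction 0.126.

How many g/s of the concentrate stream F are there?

dye is conserved: 117×0.043 = 5.031 g/s all reports to the concentrate.
Concentrate = 5.031/(target fraction) = 39.929 g/s.

39.93 g/s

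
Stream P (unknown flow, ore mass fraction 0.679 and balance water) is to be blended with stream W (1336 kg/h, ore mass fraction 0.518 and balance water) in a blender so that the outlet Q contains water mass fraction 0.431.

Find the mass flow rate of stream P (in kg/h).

619.4 kg/h

Let P be the unknown flow. Total out = 1336 + P.
water balance: 643.95 + 0.321·P = 0.431·(1336 + P)
(0.321 − 0.431)·P = 0.431×1336 − 643.95 = -68.136
P = -68.136 / -0.110 = 619.42 kg/h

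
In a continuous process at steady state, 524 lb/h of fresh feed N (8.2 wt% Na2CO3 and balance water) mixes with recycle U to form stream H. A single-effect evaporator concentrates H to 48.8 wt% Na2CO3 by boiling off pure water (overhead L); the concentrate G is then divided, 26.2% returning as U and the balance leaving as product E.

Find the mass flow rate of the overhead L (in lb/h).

436 lb/h

Overall Na2CO3 balance (none leaves overhead): Na2CO3 in fresh feed = Na2CO3 in product, i.e. 524×0.082 = (1−0.262)·G·0.488.
G = 42.968/(0.488×0.738) = 119.31 lb/h.
Recycle U = 0.262×119.31 = 31.259 lb/h.
Combined feed H = 524 + 31.259 = 555.26 lb/h.
Overhead L = H − G = 555.26 − 119.31 = 435.95 lb/h.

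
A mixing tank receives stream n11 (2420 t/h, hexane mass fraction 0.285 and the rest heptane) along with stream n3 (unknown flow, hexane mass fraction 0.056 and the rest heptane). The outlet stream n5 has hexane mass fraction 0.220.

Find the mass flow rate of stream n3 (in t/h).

Let n3 be the unknown flow. Total out = 2420 + n3.
hexane balance: 689.7 + 0.056·n3 = 0.220·(2420 + n3)
(0.056 − 0.220)·n3 = 0.220×2420 − 689.7 = -157.3
n3 = -157.3 / -0.164 = 959.15 t/h

959.1 t/h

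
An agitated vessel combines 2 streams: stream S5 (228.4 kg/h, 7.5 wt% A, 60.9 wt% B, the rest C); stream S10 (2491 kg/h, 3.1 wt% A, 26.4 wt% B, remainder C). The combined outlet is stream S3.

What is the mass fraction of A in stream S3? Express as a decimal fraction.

0.035

Total flow out = 228.4 + 2491 = 2719.4 kg/h.
A in = 228.4×0.075 + 2491×0.031 = 94.351 kg/h.
A mass fraction in S3 = 94.351/2719.4 = 0.035.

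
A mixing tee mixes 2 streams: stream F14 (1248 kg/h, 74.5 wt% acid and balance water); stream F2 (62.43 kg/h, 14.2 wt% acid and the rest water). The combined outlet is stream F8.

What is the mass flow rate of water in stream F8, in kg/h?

water out = water in = 1248×0.255 + 62.43×0.858 = 371.8 kg/h.

371.8 kg/h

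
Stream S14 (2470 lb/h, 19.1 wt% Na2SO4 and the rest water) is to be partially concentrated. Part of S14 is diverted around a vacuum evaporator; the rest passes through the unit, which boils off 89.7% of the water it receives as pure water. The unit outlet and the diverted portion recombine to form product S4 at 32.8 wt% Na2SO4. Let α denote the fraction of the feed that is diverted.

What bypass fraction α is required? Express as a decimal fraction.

All 2470×0.191 = 471.77 lb/h of Na2SO4 reaches S4, so S4 = 471.77/0.328 = 1438.3 lb/h and vapour = 1031.7 lb/h.
The evaporator receives (1−α)·2470 of feed at 0.809 water and removes 0.897 of that water:
0.897×0.809×(1−α)×2470 = 1031.7
(1−α) = 1031.7/1792.4 = 0.5756;  α = 0.4244.

0.424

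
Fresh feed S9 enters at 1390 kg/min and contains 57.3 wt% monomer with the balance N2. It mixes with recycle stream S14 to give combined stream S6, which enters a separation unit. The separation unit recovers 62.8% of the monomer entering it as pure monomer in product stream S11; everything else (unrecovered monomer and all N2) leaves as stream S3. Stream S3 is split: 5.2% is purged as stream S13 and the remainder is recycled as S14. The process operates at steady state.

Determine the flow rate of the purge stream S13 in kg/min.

617.3 kg/min

N2 enters only via S9 and leaves only via the purge: 1390×0.427 = 0.052×(N2 in S3), and the separation unit passes all N2, so N2 in S6 = N2 in S3 = 11414 kg/min.
monomer in S6: m_A = 1390×0.573 + (1−0.052)·(1−0.628)·m_A, so m_A = 796.47/0.6473 = 1230.4 kg/min.
S3 = (1−0.628)×1230.4 + 11414 = 11872 kg/min.
Purge S13 = 0.052×11872 = 617.33 kg/min.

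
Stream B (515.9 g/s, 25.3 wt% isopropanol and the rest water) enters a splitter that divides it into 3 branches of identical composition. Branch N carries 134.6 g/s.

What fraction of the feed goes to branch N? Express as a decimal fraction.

Fraction to N = 134.6/515.9 = 0.2609.

0.261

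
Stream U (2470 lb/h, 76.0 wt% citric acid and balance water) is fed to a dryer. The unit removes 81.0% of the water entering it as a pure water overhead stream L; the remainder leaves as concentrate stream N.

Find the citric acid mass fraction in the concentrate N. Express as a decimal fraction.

citric acid is not removed: 2470×0.760 = 1877.2 lb/h of citric acid enters N.
water entering = 2470×0.240 = 592.8 lb/h; overhead removed = 0.810×592.8 = 480.17 lb/h.
Concentrate = 2470 − 480.17 = 1989.8 lb/h.
Mass fraction = 1877.2/1989.8 = 0.943.

0.943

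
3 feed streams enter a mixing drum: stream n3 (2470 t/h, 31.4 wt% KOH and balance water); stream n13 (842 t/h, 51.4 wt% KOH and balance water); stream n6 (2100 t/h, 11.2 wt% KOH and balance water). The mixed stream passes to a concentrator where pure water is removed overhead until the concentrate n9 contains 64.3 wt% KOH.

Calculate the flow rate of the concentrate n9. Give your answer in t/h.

KOH entering = 2470×0.314 + 842×0.514 + 2100×0.112 = 1443.6 t/h.
All KOH reports to n9, so n9 = 1443.6/0.643 = 2245.1 t/h.

2245 t/h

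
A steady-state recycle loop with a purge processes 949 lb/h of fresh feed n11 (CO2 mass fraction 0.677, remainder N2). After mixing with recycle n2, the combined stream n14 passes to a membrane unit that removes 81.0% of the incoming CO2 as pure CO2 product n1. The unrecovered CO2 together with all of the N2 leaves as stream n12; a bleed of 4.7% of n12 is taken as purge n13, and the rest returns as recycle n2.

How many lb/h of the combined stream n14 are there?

N2 enters only via n11 and leaves only via the purge: 949×0.323 = 0.047×(N2 in n12), and the membrane unit passes all N2, so N2 in n14 = N2 in n12 = 6521.9 lb/h.
CO2 in n14: m_A = 949×0.677 + (1−0.047)·(1−0.810)·m_A, so m_A = 642.47/0.8189 = 784.53 lb/h.
n14 = 784.53 + 6521.9 = 7306.4 lb/h.

7306 lb/h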